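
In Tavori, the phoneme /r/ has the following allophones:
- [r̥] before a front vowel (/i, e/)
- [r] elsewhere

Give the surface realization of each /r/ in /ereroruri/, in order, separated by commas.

Occurrence 1 (position 2): before a front vowel (/i, e/) → [r̥].
Occurrence 2 (position 4): no conditioning environment matches → elsewhere allophone [r].
Occurrence 3 (position 6): no conditioning environment matches → elsewhere allophone [r].
Occurrence 4 (position 8): before a front vowel (/i, e/) → [r̥].

[r̥], [r], [r], [r̥]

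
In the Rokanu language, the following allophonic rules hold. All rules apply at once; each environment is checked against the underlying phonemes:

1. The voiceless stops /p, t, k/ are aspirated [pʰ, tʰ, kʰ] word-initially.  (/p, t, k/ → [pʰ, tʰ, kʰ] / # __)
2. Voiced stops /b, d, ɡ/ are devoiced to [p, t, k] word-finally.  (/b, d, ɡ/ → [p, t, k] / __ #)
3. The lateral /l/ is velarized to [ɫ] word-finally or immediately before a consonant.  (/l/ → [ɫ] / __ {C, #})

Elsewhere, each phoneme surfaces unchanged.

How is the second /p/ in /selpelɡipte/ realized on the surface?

[p]

/p/ (between /i/ and /t/): rule 1 targets it, but not word-initially → unchanged [p].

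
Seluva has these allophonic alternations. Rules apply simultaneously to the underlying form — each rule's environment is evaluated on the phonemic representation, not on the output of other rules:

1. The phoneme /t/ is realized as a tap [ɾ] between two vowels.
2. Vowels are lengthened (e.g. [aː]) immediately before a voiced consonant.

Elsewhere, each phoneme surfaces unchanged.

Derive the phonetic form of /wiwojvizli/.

[wiːwoːjviːzli]

/w/ — not in any rule's target class → [w].
Rule 2 applies to /i/ (between /w/ and /w/: before a voiced consonant) → [iː].
/w/ — not in any rule's target class → [w].
Rule 2 applies to /o/ (between /w/ and /j/: before a voiced consonant) → [oː].
/j/ (between /o/ and /v/) is unaffected → [j].
/v/ — not in any rule's target class → [v].
/i/ meets the environment for rule 2 (before a voiced consonant) → [iː].
/z/ (between /i/ and /l/) is unaffected → [z].
/l/ (between /z/ and /i/): no rule targets it → [l].
/i/ — word-final; rule 2 does not apply here → [i].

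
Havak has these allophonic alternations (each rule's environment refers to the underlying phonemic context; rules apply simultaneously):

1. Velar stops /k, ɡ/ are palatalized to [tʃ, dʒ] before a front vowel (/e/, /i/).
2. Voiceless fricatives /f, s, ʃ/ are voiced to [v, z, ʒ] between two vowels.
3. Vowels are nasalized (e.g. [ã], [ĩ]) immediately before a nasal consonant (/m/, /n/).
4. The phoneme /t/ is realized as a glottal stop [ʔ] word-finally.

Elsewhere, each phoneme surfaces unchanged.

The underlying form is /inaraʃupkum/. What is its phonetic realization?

[ĩnaraʒupkũm]

Rule 3 applies to /i/ (word-initial: before a nasal consonant) → [ĩ].
/n/ — not in any rule's target class → [n].
/a/ (between /n/ and /r/) fails the environment for rule 3, so it stays [a].
/r/ (between /a/ and /a/) is unaffected → [r].
/a/ (between /r/ and /ʃ/) fails the environment for rule 3, so it stays [a].
/ʃ/ (between /a/ and /u/): between two vowels, so rule 2 applies → [ʒ].
/u/ — between /ʃ/ and /p/; rule 3 does not apply here → [u].
/p/ — not in any rule's target class → [p].
/k/ (between /p/ and /u/): rule 1 targets it, but not before a front vowel → unchanged [k].
/u/ (between /k/ and /m/): before a nasal consonant, so rule 3 applies → [ũ].
/m/ (word-final) is unaffected → [m].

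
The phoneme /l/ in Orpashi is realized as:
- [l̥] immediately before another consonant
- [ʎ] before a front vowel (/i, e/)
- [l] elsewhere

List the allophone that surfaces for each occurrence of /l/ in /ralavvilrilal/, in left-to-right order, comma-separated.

Occurrence 1 (position 3): no conditioning environment matches → elsewhere allophone [l].
Occurrence 2 (position 8): immediately before another consonant → [l̥].
Occurrence 3 (position 11): no conditioning environment matches → elsewhere allophone [l].
Occurrence 4 (position 13): no conditioning environment matches → elsewhere allophone [l].

[l], [l̥], [l], [l]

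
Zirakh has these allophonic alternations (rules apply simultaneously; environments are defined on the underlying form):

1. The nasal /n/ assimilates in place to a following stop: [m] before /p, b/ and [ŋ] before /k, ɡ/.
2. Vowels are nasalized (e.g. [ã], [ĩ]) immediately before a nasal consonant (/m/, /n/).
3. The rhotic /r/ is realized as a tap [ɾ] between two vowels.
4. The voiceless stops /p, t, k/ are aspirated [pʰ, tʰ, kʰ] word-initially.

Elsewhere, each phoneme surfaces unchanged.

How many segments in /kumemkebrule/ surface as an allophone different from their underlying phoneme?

3

Segments that undergo a rule: /k/ → [kʰ] (rule 4); /u/ → [ũ] (rule 2); /e/ → [ẽ] (rule 2).
All other segments surface unchanged.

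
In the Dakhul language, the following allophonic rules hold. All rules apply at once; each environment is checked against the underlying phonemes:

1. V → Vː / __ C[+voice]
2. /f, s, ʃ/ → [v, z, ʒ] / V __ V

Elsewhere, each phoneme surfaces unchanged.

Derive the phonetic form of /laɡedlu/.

/l/ stays [l].
Rule 1 applies to /a/ (between /l/ and /ɡ/: before a voiced consonant) → [aː].
/ɡ/ (between /a/ and /e/) is unaffected → [ɡ].
/e/ (between /ɡ/ and /d/): before a voiced consonant, so rule 1 applies → [eː].
/d/ stays [d].
/l/ (between /d/ and /u/): no rule targets it → [l].
/u/ (word-final): rule 1 targets it, but not before a voiced consonant → unchanged [u].

[laːɡeːdlu]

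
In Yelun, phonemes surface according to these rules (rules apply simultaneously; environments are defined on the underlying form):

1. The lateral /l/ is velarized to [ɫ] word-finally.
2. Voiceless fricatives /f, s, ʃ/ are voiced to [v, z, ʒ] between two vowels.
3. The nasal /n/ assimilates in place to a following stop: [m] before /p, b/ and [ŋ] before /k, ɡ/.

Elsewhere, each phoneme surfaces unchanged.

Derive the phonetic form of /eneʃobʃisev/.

/e/ — not in any rule's target class → [e].
/n/ (between /e/ and /e/): rule 3 targets it, but not before a labial or velar stop → unchanged [n].
/e/ (between /n/ and /ʃ/) is unaffected → [e].
/ʃ/ meets the environment for rule 2 (between two vowels) → [ʒ].
/o/ (between /ʃ/ and /b/) is unaffected → [o].
/b/ (between /o/ and /ʃ/) is unaffected → [b].
/ʃ/ (between /b/ and /i/): rule 2 targets it, but not between two vowels → unchanged [ʃ].
/i/ (between /ʃ/ and /s/): no rule targets it → [i].
/s/ — between /i/ and /e/, between two vowels — surfaces as [z] (rule 2).
/e/ (between /s/ and /v/): no rule targets it → [e].
/v/ — not in any rule's target class → [v].

[eneʒobʃizev]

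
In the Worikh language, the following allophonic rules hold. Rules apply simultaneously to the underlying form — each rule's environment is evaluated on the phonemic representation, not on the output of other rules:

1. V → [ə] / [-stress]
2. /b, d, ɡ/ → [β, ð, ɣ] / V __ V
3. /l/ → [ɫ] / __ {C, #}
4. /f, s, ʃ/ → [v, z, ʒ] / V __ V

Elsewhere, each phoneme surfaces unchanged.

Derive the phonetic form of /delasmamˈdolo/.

/d/ (word-initial) fails the environment for rule 2, so it stays [d].
/e/ — between /d/ and /l/, in an unstressed syllable — surfaces as [ə] (rule 1).
/l/ — between /e/ and /a/; rule 3 does not apply here → [l].
/a/ (between /l/ and /s/): in an unstressed syllable, so rule 1 applies → [ə].
/s/ — between /a/ and /m/; rule 4 does not apply here → [s].
/m/ (between /s/ and /a/): no rule targets it → [m].
/a/ meets the environment for rule 1 (in an unstressed syllable) → [ə].
/m/ (between /a/ and /d/): no rule targets it → [m].
/d/ (between /m/ and /o/): rule 2 targets it, but not between two vowels → unchanged [d].
/o/ (between /d/ and /l/) is in the target of rule 1 but the environment (in an unstressed syllable) is not met → [o].
/l/ (between /o/ and /o/) fails the environment for rule 3, so it stays [l].
/o/ meets the environment for rule 1 (in an unstressed syllable) → [ə].

[dələsməmˈdolə]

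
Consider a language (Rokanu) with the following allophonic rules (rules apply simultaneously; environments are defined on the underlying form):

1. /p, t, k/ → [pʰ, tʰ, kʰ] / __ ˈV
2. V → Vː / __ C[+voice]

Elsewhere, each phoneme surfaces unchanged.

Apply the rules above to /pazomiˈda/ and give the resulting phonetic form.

[paːzoːmiːˈda]

/p/ — word-initial; rule 1 does not apply here → [p].
Rule 2 applies to /a/ (between /p/ and /z/: before a voiced consonant) → [aː].
/z/ stays [z].
Rule 2 applies to /o/ (between /z/ and /m/: before a voiced consonant) → [oː].
/m/ stays [m].
/i/ meets the environment for rule 2 (before a voiced consonant) → [iː].
/d/ (between /i/ and /a/) is unaffected → [d].
/a/ — word-final; rule 2 does not apply here → [a].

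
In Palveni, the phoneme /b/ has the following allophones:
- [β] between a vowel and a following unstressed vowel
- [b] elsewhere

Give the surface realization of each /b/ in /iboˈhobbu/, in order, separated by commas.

[β], [b], [b]

Occurrence 1 (position 2): between a vowel and a following unstressed vowel → [β].
Occurrence 2 (position 6): no conditioning environment matches → elsewhere allophone [b].
Occurrence 3 (position 7): no conditioning environment matches → elsewhere allophone [b].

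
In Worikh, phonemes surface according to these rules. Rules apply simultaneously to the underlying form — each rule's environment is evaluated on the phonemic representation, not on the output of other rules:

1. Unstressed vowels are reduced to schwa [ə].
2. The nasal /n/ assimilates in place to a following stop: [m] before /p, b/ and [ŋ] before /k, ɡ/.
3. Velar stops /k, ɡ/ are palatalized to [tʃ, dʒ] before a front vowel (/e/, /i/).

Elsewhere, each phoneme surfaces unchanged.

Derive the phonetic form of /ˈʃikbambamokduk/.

[ˈʃikbəmbəməkdək]

/ʃ/ stays [ʃ].
/i/ (between /ʃ/ and /k/): rule 1 targets it, but not in an unstressed syllable → unchanged [i].
/k/ (between /i/ and /b/): rule 3 targets it, but not before a front vowel → unchanged [k].
/b/ — not in any rule's target class → [b].
/a/ (between /b/ and /m/): in an unstressed syllable, so rule 1 applies → [ə].
/m/ stays [m].
/b/ — not in any rule's target class → [b].
Rule 1 applies to /a/ (between /b/ and /m/: in an unstressed syllable) → [ə].
/m/ (between /a/ and /o/): no rule targets it → [m].
/o/ (between /m/ and /k/): in an unstressed syllable, so rule 1 applies → [ə].
/k/ (between /o/ and /d/) fails the environment for rule 3, so it stays [k].
/d/ (between /k/ and /u/): no rule targets it → [d].
/u/ (between /d/ and /k/): in an unstressed syllable, so rule 1 applies → [ə].
/k/ (word-final) fails the environment for rule 3, so it stays [k].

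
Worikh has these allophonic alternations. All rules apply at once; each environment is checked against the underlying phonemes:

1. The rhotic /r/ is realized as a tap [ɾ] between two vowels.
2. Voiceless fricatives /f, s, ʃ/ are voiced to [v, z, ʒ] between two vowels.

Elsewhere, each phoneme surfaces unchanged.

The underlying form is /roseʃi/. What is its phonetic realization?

[rozeʒi]

/r/ (word-initial) fails the environment for rule 1, so it stays [r].
/o/ (between /r/ and /s/): no rule targets it → [o].
/s/ meets the environment for rule 2 (between two vowels) → [z].
/e/ — not in any rule's target class → [e].
/ʃ/ — between /e/ and /i/, between two vowels — surfaces as [ʒ] (rule 2).
/i/ (word-final): no rule targets it → [i].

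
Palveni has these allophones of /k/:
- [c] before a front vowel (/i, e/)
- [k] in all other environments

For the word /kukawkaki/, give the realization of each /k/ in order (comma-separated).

Occurrence 1 (position 1): no conditioning environment matches → elsewhere allophone [k].
Occurrence 2 (position 3): no conditioning environment matches → elsewhere allophone [k].
Occurrence 3 (position 6): no conditioning environment matches → elsewhere allophone [k].
Occurrence 4 (position 8): before a front vowel → [c].

[k], [k], [k], [c]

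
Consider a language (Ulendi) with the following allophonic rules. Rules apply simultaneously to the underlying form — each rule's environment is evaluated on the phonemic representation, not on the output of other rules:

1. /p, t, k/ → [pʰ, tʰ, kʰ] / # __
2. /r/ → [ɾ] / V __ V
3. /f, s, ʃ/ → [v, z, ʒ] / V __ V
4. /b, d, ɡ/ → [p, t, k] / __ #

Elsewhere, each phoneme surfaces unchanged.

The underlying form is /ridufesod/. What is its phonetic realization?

/r/ — word-initial; rule 2 does not apply here → [r].
/i/ (between /r/ and /d/): no rule targets it → [i].
/d/ (between /i/ and /u/): rule 4 targets it, but not word-finally → unchanged [d].
/u/ stays [u].
Rule 3 applies to /f/ (between /u/ and /e/: between two vowels) → [v].
/e/ (between /f/ and /s/): no rule targets it → [e].
/s/ — between /e/ and /o/, between two vowels — surfaces as [z] (rule 3).
/o/ (between /s/ and /d/): no rule targets it → [o].
/d/ (word-final): word-finally, so rule 4 applies → [t].

[riduvezot]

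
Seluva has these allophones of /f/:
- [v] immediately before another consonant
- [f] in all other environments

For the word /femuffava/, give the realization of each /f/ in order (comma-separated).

Occurrence 1 (position 1): no conditioning environment matches → elsewhere allophone [f].
Occurrence 2 (position 5): immediately before another consonant → [v].
Occurrence 3 (position 6): no conditioning environment matches → elsewhere allophone [f].

[f], [v], [f]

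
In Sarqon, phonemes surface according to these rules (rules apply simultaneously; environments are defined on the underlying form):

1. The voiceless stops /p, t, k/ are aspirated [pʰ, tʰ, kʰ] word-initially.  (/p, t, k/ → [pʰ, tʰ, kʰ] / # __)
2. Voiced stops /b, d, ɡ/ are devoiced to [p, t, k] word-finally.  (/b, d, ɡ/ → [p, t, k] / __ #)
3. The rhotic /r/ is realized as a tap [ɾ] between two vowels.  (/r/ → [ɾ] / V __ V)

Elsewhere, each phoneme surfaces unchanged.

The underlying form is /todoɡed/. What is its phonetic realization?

Rule 1 applies to /t/ (word-initial: word-initially) → [tʰ].
/o/ (between /t/ and /d/) is unaffected → [o].
/d/ (between /o/ and /o/) fails the environment for rule 2, so it stays [d].
/o/ stays [o].
/ɡ/ — between /o/ and /e/; rule 2 does not apply here → [ɡ].
/e/ stays [e].
/d/ meets the environment for rule 2 (word-finally) → [t].

[tʰodoɡet]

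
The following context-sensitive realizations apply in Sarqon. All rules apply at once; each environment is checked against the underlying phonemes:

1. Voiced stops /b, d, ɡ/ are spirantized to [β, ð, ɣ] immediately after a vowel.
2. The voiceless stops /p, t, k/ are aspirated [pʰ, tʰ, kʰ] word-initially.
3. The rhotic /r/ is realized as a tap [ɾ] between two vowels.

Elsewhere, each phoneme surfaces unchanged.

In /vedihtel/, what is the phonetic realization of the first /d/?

/d/ (between /e/ and /i/): immediately after a vowel, so rule 1 applies → [ð].

[ð]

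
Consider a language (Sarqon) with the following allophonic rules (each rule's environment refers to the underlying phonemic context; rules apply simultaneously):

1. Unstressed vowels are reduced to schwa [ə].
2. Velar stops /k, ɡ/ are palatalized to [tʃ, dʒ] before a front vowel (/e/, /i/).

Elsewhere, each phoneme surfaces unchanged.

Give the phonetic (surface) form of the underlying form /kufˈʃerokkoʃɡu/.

/k/ (word-initial) fails the environment for rule 2, so it stays [k].
Rule 1 applies to /u/ (between /k/ and /f/: in an unstressed syllable) → [ə].
/f/ (between /u/ and /ʃ/): no rule targets it → [f].
/ʃ/ — not in any rule's target class → [ʃ].
/e/ (between /ʃ/ and /r/) is in the target of rule 1 but the environment (in an unstressed syllable) is not met → [e].
/r/ (between /e/ and /o/) is unaffected → [r].
Rule 1 applies to /o/ (between /r/ and /k/: in an unstressed syllable) → [ə].
/k/ (between /o/ and /k/) is in the target of rule 2 but the environment (before a front vowel) is not met → [k].
/k/ — between /k/ and /o/; rule 2 does not apply here → [k].
/o/ (between /k/ and /ʃ/): in an unstressed syllable, so rule 1 applies → [ə].
/ʃ/ — not in any rule's target class → [ʃ].
/ɡ/ (between /ʃ/ and /u/): rule 2 targets it, but not before a front vowel → unchanged [ɡ].
/u/ meets the environment for rule 1 (in an unstressed syllable) → [ə].

[kəfˈʃerəkkəʃɡə]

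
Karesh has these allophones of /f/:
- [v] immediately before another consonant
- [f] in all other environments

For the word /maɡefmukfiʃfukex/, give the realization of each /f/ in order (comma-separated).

Occurrence 1 (position 5): immediately before another consonant → [v].
Occurrence 2 (position 9): no conditioning environment matches → elsewhere allophone [f].
Occurrence 3 (position 12): no conditioning environment matches → elsewhere allophone [f].

[v], [f], [f]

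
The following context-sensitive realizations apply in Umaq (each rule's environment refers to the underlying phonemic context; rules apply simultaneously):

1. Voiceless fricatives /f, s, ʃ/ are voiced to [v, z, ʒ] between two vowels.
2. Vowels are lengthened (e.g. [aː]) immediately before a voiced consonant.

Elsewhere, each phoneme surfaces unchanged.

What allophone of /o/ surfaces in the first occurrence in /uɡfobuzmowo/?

/o/ — between /f/ and /b/, before a voiced consonant — surfaces as [oː] (rule 2).

[oː]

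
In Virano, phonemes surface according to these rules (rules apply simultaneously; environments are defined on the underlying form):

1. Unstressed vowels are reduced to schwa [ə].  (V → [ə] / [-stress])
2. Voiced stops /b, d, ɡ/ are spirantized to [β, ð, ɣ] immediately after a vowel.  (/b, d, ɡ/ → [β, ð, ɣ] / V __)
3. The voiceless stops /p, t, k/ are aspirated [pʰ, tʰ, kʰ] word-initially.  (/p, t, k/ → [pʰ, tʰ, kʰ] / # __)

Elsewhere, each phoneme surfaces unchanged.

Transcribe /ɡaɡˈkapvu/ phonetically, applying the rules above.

[ɡəɣˈkapvə]

/ɡ/ (word-initial) is in the target of rule 2 but the environment (immediately after a vowel) is not met → [ɡ].
Rule 1 applies to /a/ (between /ɡ/ and /ɡ/: in an unstressed syllable) → [ə].
/ɡ/ (between /a/ and /k/): immediately after a vowel, so rule 2 applies → [ɣ].
/k/ (between /ɡ/ and /a/) is in the target of rule 3 but the environment (word-initially) is not met → [k].
/a/ — between /k/ and /p/; rule 1 does not apply here → [a].
/p/ (between /a/ and /v/): rule 3 targets it, but not word-initially → unchanged [p].
/v/ stays [v].
/u/ — word-final, in an unstressed syllable — surfaces as [ə] (rule 1).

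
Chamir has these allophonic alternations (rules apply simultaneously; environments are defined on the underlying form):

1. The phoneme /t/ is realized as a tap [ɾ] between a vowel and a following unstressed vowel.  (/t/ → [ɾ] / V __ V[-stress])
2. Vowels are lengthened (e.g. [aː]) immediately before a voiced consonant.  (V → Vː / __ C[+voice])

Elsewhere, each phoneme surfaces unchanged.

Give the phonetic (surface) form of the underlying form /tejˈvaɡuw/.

/t/ (word-initial) fails the environment for rule 1, so it stays [t].
/e/ (between /t/ and /j/): before a voiced consonant, so rule 2 applies → [eː].
/j/ — not in any rule's target class → [j].
/v/ — not in any rule's target class → [v].
/a/ meets the environment for rule 2 (before a voiced consonant) → [aː].
/ɡ/ stays [ɡ].
/u/ — between /ɡ/ and /w/, before a voiced consonant — surfaces as [uː] (rule 2).
/w/ (word-final): no rule targets it → [w].

[teːjˈvaːɡuːw]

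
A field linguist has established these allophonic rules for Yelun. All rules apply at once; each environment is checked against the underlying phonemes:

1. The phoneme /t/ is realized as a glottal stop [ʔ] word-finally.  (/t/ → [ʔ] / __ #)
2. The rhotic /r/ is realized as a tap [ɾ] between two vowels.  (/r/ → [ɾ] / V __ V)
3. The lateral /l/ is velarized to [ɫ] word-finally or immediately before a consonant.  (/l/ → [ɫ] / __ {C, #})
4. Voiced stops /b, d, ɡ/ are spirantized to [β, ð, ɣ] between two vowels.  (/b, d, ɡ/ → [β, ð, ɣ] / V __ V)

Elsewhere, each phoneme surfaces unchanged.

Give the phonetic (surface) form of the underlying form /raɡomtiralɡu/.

[raɣomtiɾaɫɡu]

/r/ (word-initial) is in the target of rule 2 but the environment (between two vowels) is not met → [r].
/a/ (between /r/ and /ɡ/) is unaffected → [a].
/ɡ/ — between /a/ and /o/, between two vowels — surfaces as [ɣ] (rule 4).
/o/ (between /ɡ/ and /m/): no rule targets it → [o].
/m/ (between /o/ and /t/) is unaffected → [m].
/t/ (between /m/ and /i/) fails the environment for rule 1, so it stays [t].
/i/ (between /t/ and /r/) is unaffected → [i].
/r/ meets the environment for rule 2 (between two vowels) → [ɾ].
/a/ stays [a].
/l/ (between /a/ and /ɡ/) occurs word-finally or immediately before a consonant → [ɫ] by rule 3.
/ɡ/ (between /l/ and /u/): rule 4 targets it, but not between two vowels → unchanged [ɡ].
/u/ — not in any rule's target class → [u].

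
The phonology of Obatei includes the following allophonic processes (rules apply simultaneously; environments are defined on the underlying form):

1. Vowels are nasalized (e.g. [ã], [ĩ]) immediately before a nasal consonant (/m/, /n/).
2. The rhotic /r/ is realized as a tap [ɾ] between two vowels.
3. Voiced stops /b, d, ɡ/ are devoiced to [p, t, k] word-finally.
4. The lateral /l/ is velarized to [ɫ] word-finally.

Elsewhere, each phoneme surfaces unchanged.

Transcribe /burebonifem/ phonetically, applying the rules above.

/b/ (word-initial) is in the target of rule 3 but the environment (word-finally) is not met → [b].
/u/ (between /b/ and /r/): rule 1 targets it, but not before a nasal consonant → unchanged [u].
/r/ (between /u/ and /e/) occurs between two vowels → [ɾ] by rule 2.
/e/ (between /r/ and /b/) is in the target of rule 1 but the environment (before a nasal consonant) is not met → [e].
/b/ (between /e/ and /o/) fails the environment for rule 3, so it stays [b].
/o/ (between /b/ and /n/): before a nasal consonant, so rule 1 applies → [õ].
/n/ (between /o/ and /i/) is unaffected → [n].
/i/ — between /n/ and /f/; rule 1 does not apply here → [i].
/f/ (between /i/ and /e/): no rule targets it → [f].
Rule 1 applies to /e/ (between /f/ and /m/: before a nasal consonant) → [ẽ].
/m/ — not in any rule's target class → [m].

[buɾebõnifẽm]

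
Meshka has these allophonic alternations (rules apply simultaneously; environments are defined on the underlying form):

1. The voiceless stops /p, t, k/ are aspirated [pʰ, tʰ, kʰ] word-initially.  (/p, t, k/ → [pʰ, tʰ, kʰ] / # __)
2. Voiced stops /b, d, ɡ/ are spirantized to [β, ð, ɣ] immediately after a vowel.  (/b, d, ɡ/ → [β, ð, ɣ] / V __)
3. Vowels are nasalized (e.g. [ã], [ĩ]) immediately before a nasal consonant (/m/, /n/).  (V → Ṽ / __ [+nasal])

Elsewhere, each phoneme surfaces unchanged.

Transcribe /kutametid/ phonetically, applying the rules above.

[kʰutãmetið]

/k/ — word-initial, word-initially — surfaces as [kʰ] (rule 1).
/u/ — between /k/ and /t/; rule 3 does not apply here → [u].
/t/ (between /u/ and /a/) is in the target of rule 1 but the environment (word-initially) is not met → [t].
/a/ meets the environment for rule 3 (before a nasal consonant) → [ã].
/m/ stays [m].
/e/ (between /m/ and /t/) is in the target of rule 3 but the environment (before a nasal consonant) is not met → [e].
/t/ (between /e/ and /i/) fails the environment for rule 1, so it stays [t].
/i/ (between /t/ and /d/) is in the target of rule 3 but the environment (before a nasal consonant) is not met → [i].
/d/ meets the environment for rule 2 (immediately after a vowel) → [ð].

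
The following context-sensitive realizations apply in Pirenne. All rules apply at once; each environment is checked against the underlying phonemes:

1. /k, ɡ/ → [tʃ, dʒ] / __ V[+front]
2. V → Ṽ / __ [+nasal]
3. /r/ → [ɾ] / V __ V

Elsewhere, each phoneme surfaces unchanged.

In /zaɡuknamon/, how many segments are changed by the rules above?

Segments that undergo a rule: /a/ → [ã] (rule 2); /o/ → [õ] (rule 2).
All other segments surface unchanged.

2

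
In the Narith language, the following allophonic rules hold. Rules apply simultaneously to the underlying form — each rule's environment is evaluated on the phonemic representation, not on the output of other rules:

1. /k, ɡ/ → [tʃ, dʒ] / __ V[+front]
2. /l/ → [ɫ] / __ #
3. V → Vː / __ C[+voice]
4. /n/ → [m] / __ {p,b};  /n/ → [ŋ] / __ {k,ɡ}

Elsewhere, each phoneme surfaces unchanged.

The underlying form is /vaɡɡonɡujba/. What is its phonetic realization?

[vaːɡɡoːŋɡuːjba]

/v/ stays [v].
Rule 3 applies to /a/ (between /v/ and /ɡ/: before a voiced consonant) → [aː].
/ɡ/ — between /a/ and /ɡ/; rule 1 does not apply here → [ɡ].
/ɡ/ — between /ɡ/ and /o/; rule 1 does not apply here → [ɡ].
/o/ — between /ɡ/ and /n/, before a voiced consonant — surfaces as [oː] (rule 3).
/n/ — between /o/ and /ɡ/, before a labial or velar stop — surfaces as [ŋ] (rule 4).
/ɡ/ (between /n/ and /u/) is in the target of rule 1 but the environment (before a front vowel) is not met → [ɡ].
/u/ (between /ɡ/ and /j/): before a voiced consonant, so rule 3 applies → [uː].
/j/ (between /u/ and /b/): no rule targets it → [j].
/b/ — not in any rule's target class → [b].
/a/ (word-final) is in the target of rule 3 but the environment (before a voiced consonant) is not met → [a].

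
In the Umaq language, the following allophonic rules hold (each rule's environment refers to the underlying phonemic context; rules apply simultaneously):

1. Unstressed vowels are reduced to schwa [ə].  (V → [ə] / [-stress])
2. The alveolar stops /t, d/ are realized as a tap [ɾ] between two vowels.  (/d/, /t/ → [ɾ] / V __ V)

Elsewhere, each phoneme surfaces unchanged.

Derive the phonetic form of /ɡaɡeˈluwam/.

/ɡ/ stays [ɡ].
Rule 1 applies to /a/ (between /ɡ/ and /ɡ/: in an unstressed syllable) → [ə].
/ɡ/ (between /a/ and /e/): no rule targets it → [ɡ].
/e/ (between /ɡ/ and /l/) occurs in an unstressed syllable → [ə] by rule 1.
/l/ (between /e/ and /u/): no rule targets it → [l].
/u/ (between /l/ and /w/): rule 1 targets it, but not in an unstressed syllable → unchanged [u].
/w/ (between /u/ and /a/) is unaffected → [w].
/a/ (between /w/ and /m/) occurs in an unstressed syllable → [ə] by rule 1.
/m/ (word-final): no rule targets it → [m].

[ɡəɡəˈluwəm]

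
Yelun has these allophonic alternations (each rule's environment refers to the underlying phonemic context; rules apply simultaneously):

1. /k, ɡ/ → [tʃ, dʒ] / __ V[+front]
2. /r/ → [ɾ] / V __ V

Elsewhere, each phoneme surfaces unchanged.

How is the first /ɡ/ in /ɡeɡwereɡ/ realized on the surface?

/ɡ/ — word-initial, before a front vowel — surfaces as [dʒ] (rule 1).

[dʒ]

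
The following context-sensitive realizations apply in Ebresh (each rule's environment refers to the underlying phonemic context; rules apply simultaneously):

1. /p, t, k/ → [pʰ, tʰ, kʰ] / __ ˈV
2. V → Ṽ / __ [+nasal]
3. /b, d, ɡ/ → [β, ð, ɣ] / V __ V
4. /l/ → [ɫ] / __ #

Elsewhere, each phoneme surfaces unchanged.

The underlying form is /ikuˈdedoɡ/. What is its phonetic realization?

/i/ (word-initial) fails the environment for rule 2, so it stays [i].
/k/ (between /i/ and /u/) fails the environment for rule 1, so it stays [k].
/u/ (between /k/ and /d/): rule 2 targets it, but not before a nasal consonant → unchanged [u].
/d/ meets the environment for rule 3 (between two vowels) → [ð].
/e/ (between /d/ and /d/) is in the target of rule 2 but the environment (before a nasal consonant) is not met → [e].
/d/ (between /e/ and /o/) occurs between two vowels → [ð] by rule 3.
/o/ (between /d/ and /ɡ/): rule 2 targets it, but not before a nasal consonant → unchanged [o].
/ɡ/ (word-final): rule 3 targets it, but not between two vowels → unchanged [ɡ].

[ikuˈðeðoɡ]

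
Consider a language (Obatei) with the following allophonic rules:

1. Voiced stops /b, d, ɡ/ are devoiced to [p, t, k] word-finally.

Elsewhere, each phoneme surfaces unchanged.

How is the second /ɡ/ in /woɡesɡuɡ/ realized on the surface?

/ɡ/ (between /s/ and /u/) fails the environment for rule 1, so it stays [ɡ].

[ɡ]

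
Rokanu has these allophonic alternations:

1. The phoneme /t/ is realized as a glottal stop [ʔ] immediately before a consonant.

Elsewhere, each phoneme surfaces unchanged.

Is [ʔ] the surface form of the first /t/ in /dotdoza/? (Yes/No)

/t/ (between /o/ and /d/): immediately before a consonant, so rule 1 applies → [ʔ].
The actual realization is [ʔ], which matches [ʔ].

Yes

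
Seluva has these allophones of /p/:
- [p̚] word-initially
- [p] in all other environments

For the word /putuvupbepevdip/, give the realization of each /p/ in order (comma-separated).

[p̚], [p], [p], [p]

Occurrence 1 (position 1): word-initially → [p̚].
Occurrence 2 (position 7): no conditioning environment matches → elsewhere allophone [p].
Occurrence 3 (position 10): no conditioning environment matches → elsewhere allophone [p].
Occurrence 4 (position 15): no conditioning environment matches → elsewhere allophone [p].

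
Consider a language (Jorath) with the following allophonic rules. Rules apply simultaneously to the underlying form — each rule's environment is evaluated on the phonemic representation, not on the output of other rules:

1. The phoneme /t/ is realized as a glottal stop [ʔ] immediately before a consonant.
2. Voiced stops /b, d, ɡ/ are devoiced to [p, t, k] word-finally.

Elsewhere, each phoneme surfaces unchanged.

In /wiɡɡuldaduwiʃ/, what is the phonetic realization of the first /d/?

/d/ (between /l/ and /a/) is in the target of rule 2 but the environment (word-finally) is not met → [d].

[d]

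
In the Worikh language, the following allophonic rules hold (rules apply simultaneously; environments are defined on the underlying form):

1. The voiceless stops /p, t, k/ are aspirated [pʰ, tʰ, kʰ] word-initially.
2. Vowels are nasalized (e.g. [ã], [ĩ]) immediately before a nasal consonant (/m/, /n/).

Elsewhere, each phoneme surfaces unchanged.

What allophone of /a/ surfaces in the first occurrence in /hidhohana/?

[ã]

/a/ — between /h/ and /n/, before a nasal consonant — surfaces as [ã] (rule 2).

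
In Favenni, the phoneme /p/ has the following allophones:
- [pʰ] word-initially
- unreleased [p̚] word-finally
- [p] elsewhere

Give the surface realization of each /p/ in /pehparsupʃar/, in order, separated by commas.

Occurrence 1 (position 1): word-initially → [pʰ].
Occurrence 2 (position 4): no conditioning environment matches → elsewhere allophone [p].
Occurrence 3 (position 9): no conditioning environment matches → elsewhere allophone [p].

[pʰ], [p], [p]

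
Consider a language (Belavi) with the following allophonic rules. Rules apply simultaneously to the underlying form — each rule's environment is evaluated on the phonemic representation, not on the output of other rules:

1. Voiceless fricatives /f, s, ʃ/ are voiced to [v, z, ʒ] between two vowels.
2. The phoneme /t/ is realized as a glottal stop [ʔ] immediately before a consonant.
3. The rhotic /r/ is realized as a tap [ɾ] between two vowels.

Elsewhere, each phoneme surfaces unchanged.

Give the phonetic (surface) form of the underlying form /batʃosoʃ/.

[baʔʃozoʃ]

/t/ — between /a/ and /ʃ/, immediately before a consonant — surfaces as [ʔ] (rule 2).
/ʃ/ (between /t/ and /o/) fails the environment for rule 1, so it stays [ʃ].
/s/ meets the environment for rule 1 (between two vowels) → [z].
/ʃ/ (word-final) fails the environment for rule 1, so it stays [ʃ].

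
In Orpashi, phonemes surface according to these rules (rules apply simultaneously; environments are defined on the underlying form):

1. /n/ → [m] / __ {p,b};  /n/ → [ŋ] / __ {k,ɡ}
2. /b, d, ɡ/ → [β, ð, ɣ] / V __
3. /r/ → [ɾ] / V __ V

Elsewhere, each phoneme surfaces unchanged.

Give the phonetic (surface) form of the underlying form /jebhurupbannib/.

/j/ (word-initial): no rule targets it → [j].
/e/ (between /j/ and /b/) is unaffected → [e].
/b/ — between /e/ and /h/, immediately after a vowel — surfaces as [β] (rule 2).
/h/ (between /b/ and /u/) is unaffected → [h].
/u/ (between /h/ and /r/): no rule targets it → [u].
/r/ meets the environment for rule 3 (between two vowels) → [ɾ].
/u/ (between /r/ and /p/) is unaffected → [u].
/p/ (between /u/ and /b/) is unaffected → [p].
/b/ (between /p/ and /a/): rule 2 targets it, but not immediately after a vowel → unchanged [b].
/a/ — not in any rule's target class → [a].
/n/ — between /a/ and /n/; rule 1 does not apply here → [n].
/n/ (between /n/ and /i/) is in the target of rule 1 but the environment (before a labial or velar stop) is not met → [n].
/i/ — not in any rule's target class → [i].
Rule 2 applies to /b/ (word-final: immediately after a vowel) → [β].

[jeβhuɾupbanniβ]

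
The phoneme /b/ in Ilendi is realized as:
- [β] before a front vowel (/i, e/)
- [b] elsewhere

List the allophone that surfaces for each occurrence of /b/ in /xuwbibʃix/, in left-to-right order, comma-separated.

Occurrence 1 (position 4): before a front vowel (/i, e/) → [β].
Occurrence 2 (position 6): no conditioning environment matches → elsewhere allophone [b].

[β], [b]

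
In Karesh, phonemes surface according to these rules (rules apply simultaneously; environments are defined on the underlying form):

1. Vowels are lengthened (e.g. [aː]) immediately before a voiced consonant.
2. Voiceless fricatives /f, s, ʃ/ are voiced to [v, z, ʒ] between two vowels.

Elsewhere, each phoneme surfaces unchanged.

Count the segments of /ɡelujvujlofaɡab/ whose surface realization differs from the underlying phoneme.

6

Segments that undergo a rule: /e/ → [eː] (rule 1); /u/ → [uː] (rule 1); /u/ → [uː] (rule 1); /f/ → [v] (rule 2); /a/ → [aː] (rule 1); /a/ → [aː] (rule 1).
All other segments surface unchanged.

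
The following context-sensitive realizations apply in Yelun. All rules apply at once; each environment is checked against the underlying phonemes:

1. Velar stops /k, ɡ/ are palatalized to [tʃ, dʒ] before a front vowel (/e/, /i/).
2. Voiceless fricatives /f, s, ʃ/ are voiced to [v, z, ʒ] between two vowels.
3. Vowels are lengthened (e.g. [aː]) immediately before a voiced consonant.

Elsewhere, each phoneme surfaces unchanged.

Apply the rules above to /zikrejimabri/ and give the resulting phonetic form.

/z/ (word-initial) is unaffected → [z].
/i/ — between /z/ and /k/; rule 3 does not apply here → [i].
/k/ — between /i/ and /r/; rule 1 does not apply here → [k].
/r/ — not in any rule's target class → [r].
/e/ — between /r/ and /j/, before a voiced consonant — surfaces as [eː] (rule 3).
/j/ (between /e/ and /i/) is unaffected → [j].
Rule 3 applies to /i/ (between /j/ and /m/: before a voiced consonant) → [iː].
/m/ (between /i/ and /a/) is unaffected → [m].
/a/ meets the environment for rule 3 (before a voiced consonant) → [aː].
/b/ (between /a/ and /r/) is unaffected → [b].
/r/ — not in any rule's target class → [r].
/i/ (word-final) fails the environment for rule 3, so it stays [i].

[zikreːjiːmaːbri]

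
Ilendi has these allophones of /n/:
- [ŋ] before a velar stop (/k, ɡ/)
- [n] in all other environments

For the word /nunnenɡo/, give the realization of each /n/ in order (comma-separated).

Occurrence 1 (position 1): no conditioning environment matches → elsewhere allophone [n].
Occurrence 2 (position 3): no conditioning environment matches → elsewhere allophone [n].
Occurrence 3 (position 4): no conditioning environment matches → elsewhere allophone [n].
Occurrence 4 (position 6): before a velar stop → [ŋ].

[n], [n], [n], [ŋ]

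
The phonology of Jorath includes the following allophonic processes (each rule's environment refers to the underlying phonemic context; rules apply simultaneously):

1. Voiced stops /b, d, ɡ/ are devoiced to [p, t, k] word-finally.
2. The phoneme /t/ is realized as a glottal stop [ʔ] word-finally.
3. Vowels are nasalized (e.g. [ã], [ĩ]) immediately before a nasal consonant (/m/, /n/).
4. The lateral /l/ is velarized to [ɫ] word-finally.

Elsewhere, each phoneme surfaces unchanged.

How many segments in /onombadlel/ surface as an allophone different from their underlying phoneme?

Segments that undergo a rule: /o/ → [õ] (rule 3); /o/ → [õ] (rule 3); /l/ → [ɫ] (rule 4).
All other segments surface unchanged.

3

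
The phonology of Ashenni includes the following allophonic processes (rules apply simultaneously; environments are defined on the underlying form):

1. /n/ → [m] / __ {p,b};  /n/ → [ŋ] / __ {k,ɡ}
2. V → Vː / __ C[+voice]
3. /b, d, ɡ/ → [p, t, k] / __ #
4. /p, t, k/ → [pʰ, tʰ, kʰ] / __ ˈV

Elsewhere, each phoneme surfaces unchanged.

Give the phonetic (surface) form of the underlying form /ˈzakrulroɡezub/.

[ˈzakruːlroːɡeːzuːp]

/z/ — not in any rule's target class → [z].
/a/ (between /z/ and /k/): rule 2 targets it, but not before a voiced consonant → unchanged [a].
/k/ (between /a/ and /r/) is in the target of rule 4 but the environment (immediately before a stressed vowel) is not met → [k].
/r/ stays [r].
/u/ meets the environment for rule 2 (before a voiced consonant) → [uː].
/l/ stays [l].
/r/ (between /l/ and /o/): no rule targets it → [r].
/o/ (between /r/ and /ɡ/): before a voiced consonant, so rule 2 applies → [oː].
/ɡ/ — between /o/ and /e/; rule 3 does not apply here → [ɡ].
/e/ — between /ɡ/ and /z/, before a voiced consonant — surfaces as [eː] (rule 2).
/z/ (between /e/ and /u/) is unaffected → [z].
/u/ meets the environment for rule 2 (before a voiced consonant) → [uː].
/b/ (word-final) occurs word-finally → [p] by rule 3.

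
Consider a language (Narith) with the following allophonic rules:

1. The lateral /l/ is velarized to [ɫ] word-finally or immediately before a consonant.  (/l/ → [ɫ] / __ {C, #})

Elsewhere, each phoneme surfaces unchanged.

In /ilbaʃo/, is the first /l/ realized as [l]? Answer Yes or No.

/l/ (between /i/ and /b/): word-finally or immediately before a consonant, so rule 1 applies → [ɫ].
The actual realization is [ɫ], not [l].

No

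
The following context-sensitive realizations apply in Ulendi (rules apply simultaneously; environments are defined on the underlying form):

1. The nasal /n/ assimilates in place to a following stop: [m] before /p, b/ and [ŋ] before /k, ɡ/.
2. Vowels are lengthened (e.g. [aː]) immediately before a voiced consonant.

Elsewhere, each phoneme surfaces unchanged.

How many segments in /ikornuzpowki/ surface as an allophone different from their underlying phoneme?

Segments that undergo a rule: /o/ → [oː] (rule 2); /u/ → [uː] (rule 2); /o/ → [oː] (rule 2).
All other segments surface unchanged.

3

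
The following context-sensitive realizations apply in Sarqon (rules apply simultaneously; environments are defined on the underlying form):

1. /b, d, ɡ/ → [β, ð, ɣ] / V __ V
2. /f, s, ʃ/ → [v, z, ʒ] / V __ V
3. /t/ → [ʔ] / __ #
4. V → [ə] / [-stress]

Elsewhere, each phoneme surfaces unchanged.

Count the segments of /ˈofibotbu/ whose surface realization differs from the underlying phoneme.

Segments that undergo a rule: /f/ → [v] (rule 2); /i/ → [ə] (rule 4); /b/ → [β] (rule 1); /o/ → [ə] (rule 4); /u/ → [ə] (rule 4).
All other segments surface unchanged.

5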